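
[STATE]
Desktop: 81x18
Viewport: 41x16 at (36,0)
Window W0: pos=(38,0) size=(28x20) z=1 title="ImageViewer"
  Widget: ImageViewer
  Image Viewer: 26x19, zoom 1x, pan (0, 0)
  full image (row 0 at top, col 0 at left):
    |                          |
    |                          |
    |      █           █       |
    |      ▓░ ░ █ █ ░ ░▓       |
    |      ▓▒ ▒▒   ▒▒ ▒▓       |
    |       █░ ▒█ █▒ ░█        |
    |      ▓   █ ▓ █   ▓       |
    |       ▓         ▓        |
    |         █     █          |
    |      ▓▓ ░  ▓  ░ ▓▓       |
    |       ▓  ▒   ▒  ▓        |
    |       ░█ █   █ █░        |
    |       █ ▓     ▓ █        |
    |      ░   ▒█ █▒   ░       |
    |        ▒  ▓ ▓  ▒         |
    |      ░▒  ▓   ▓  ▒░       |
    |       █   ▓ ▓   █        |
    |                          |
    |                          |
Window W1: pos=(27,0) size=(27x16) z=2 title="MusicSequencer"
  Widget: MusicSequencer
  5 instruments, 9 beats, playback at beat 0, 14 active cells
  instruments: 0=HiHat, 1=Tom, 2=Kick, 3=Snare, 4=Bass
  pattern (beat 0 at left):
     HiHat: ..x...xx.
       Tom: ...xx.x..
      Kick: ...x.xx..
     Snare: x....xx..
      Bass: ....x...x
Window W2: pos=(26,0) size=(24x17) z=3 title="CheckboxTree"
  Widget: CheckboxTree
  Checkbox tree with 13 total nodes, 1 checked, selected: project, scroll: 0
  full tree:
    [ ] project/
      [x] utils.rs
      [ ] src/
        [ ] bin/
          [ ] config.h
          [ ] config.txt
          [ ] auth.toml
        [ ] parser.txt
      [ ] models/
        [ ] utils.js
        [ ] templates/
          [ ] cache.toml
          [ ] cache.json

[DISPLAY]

━━━━━━━━━━━━━┓━━━┓━━━━━━━━━━━┓           
Tree         ┃   ┃           ┃           
─────────────┨───┨───────────┨           
ect/         ┃   ┃           ┃           
ils.rs       ┃   ┃           ┃           
c/           ┃   ┃   █       ┃           
bin/         ┃   ┃░ ░▓       ┃           
] config.h   ┃   ┃▒ ▒▓       ┃           
] config.txt ┃   ┃ ░█        ┃           
] auth.toml  ┃   ┃   ▓       ┃           
parser.txt   ┃   ┃  ▓        ┃           
dels/        ┃   ┃█          ┃           
utils.js     ┃   ┃░ ▓▓       ┃           
templates/   ┃   ┃  ▓        ┃           
] cache.toml ┃   ┃ █░        ┃           
] cache.json ┃━━━┛▓ █        ┃           


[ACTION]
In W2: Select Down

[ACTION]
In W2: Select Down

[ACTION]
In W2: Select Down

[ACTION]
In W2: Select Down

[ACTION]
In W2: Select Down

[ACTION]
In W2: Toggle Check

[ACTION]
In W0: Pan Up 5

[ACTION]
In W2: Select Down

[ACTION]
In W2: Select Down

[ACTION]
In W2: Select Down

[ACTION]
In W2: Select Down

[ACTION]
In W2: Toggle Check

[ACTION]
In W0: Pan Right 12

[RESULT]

━━━━━━━━━━━━━┓━━━┓━━━━━━━━━━━┓           
Tree         ┃   ┃           ┃           
─────────────┨───┨───────────┨           
ect/         ┃   ┃           ┃           
ils.rs       ┃   ┃           ┃           
c/           ┃   ┃           ┃           
bin/         ┃   ┃           ┃           
] config.h   ┃   ┃           ┃           
] config.txt ┃   ┃           ┃           
] auth.toml  ┃   ┃           ┃           
parser.txt   ┃   ┃           ┃           
dels/        ┃   ┃           ┃           
utils.js     ┃   ┃           ┃           
templates/   ┃   ┃           ┃           
] cache.toml ┃   ┃           ┃           
] cache.json ┃━━━┛           ┃           


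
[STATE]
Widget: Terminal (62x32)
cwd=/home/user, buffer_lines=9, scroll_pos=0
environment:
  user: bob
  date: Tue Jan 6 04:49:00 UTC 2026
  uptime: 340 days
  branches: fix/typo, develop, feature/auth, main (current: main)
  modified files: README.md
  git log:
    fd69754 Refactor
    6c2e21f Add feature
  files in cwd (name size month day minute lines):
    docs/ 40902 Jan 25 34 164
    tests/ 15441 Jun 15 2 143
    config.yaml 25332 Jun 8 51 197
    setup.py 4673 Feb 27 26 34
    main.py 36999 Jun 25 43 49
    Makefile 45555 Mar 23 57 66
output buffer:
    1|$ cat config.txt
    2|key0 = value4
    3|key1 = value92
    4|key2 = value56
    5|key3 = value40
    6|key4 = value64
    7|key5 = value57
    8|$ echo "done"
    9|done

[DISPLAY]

$ cat config.txt                                              
key0 = value4                                                 
key1 = value92                                                
key2 = value56                                                
key3 = value40                                                
key4 = value64                                                
key5 = value57                                                
$ echo "done"                                                 
done                                                          
$ █                                                           
                                                              
                                                              
                                                              
                                                              
                                                              
                                                              
                                                              
                                                              
                                                              
                                                              
                                                              
                                                              
                                                              
                                                              
                                                              
                                                              
                                                              
                                                              
                                                              
                                                              
                                                              
                                                              


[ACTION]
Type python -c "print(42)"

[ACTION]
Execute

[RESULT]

$ cat config.txt                                              
key0 = value4                                                 
key1 = value92                                                
key2 = value56                                                
key3 = value40                                                
key4 = value64                                                
key5 = value57                                                
$ echo "done"                                                 
done                                                          
$ python -c "print(42)"                                       
42                                                            
$ █                                                           
                                                              
                                                              
                                                              
                                                              
                                                              
                                                              
                                                              
                                                              
                                                              
                                                              
                                                              
                                                              
                                                              
                                                              
                                                              
                                                              
                                                              
                                                              
                                                              
                                                              


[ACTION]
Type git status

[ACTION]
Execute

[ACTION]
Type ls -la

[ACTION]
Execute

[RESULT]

$ cat config.txt                                              
key0 = value4                                                 
key1 = value92                                                
key2 = value56                                                
key3 = value40                                                
key4 = value64                                                
key5 = value57                                                
$ echo "done"                                                 
done                                                          
$ python -c "print(42)"                                       
42                                                            
$ git status                                                  
On branch main                                                
Changes not staged for commit:                                
                                                              
        modified:   README.md                                 
$ ls -la                                                      
drwxr-xr-x  1 bob group    40902 Jan 25 10:34 docs/           
drwxr-xr-x  1 bob group    15441 Jun 15 10:02 tests/          
-rw-r--r--  1 bob group    25332 Jun  8 10:51 config.yaml     
-rw-r--r--  1 bob group     4673 Feb 27 10:26 setup.py        
-rw-r--r--  1 bob group    36999 Jun 25 10:43 main.py         
-rw-r--r--  1 bob group    45555 Mar 23 10:57 Makefile        
$ █                                                           
                                                              
                                                              
                                                              
                                                              
                                                              
                                                              
                                                              
                                                              


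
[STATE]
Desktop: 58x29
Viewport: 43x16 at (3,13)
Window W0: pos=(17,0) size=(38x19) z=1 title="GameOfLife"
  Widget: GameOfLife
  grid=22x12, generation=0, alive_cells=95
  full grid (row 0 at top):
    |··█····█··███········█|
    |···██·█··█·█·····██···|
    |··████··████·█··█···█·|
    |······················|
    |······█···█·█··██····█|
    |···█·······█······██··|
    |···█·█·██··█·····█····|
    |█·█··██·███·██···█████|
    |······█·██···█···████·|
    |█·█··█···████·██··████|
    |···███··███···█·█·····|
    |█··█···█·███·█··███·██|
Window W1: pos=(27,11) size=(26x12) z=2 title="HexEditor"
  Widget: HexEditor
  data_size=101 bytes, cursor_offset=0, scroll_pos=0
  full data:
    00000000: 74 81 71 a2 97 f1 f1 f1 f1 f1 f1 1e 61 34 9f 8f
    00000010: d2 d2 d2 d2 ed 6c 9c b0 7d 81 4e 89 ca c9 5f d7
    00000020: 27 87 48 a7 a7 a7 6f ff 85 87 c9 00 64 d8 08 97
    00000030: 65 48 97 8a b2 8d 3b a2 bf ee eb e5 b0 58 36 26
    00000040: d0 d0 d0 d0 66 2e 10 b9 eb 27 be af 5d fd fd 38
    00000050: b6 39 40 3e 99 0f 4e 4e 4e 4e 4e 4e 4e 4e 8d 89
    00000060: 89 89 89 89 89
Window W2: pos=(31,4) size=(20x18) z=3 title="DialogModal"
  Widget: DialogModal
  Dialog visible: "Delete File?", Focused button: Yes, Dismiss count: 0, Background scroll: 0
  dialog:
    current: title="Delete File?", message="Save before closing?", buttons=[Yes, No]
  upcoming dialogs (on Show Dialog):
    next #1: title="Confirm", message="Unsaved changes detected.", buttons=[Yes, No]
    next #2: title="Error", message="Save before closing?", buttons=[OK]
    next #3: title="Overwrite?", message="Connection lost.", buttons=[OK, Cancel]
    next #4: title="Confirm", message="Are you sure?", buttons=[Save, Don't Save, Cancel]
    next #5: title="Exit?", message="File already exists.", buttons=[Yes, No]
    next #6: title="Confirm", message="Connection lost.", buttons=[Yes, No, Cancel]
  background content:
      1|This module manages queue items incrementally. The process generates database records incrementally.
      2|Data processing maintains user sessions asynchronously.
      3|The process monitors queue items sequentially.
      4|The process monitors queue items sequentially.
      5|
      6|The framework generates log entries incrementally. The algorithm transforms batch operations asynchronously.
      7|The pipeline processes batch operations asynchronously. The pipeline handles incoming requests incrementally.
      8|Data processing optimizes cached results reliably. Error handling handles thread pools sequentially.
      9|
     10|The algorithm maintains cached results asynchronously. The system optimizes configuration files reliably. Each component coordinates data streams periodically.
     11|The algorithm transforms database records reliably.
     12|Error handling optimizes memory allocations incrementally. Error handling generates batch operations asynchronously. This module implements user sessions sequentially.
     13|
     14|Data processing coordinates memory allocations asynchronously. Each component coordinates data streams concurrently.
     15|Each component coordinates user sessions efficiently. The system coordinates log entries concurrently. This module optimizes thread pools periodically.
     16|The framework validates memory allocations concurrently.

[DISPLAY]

              ┃█·█··█···┠───┃Th│Save before
              ┃···███··█┃000┃Da│ [Yes]  No 
              ┃█··█···█·┃000┃  └───────────
              ┃         ┃000┃The algorithm 
              ┃         ┃000┃The algorithm 
              ┗━━━━━━━━━┃000┃Error handling
                        ┃000┃              
                        ┃000┃Data processin
                        ┃   ┗━━━━━━━━━━━━━━
                        ┗━━━━━━━━━━━━━━━━━━
                                           
                                           
                                           
                                           
                                           
                                           


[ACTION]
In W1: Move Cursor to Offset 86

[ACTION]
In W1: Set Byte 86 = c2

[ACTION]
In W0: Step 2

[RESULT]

              ┃···█···█·┠───┃Th│Save before
              ┃···█·█·█·┃000┃Da│ [Yes]  No 
              ┃···██····┃000┃  └───────────
              ┃         ┃000┃The algorithm 
              ┃         ┃000┃The algorithm 
              ┗━━━━━━━━━┃000┃Error handling
                        ┃000┃              
                        ┃000┃Data processin
                        ┃   ┗━━━━━━━━━━━━━━
                        ┗━━━━━━━━━━━━━━━━━━
                                           
                                           
                                           
                                           
                                           
                                           


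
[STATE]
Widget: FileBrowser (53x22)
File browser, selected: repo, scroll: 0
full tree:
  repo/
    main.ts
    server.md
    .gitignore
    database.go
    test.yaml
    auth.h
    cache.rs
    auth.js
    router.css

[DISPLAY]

> [-] repo/                                          
    main.ts                                          
    server.md                                        
    .gitignore                                       
    database.go                                      
    test.yaml                                        
    auth.h                                           
    cache.rs                                         
    auth.js                                          
    router.css                                       
                                                     
                                                     
                                                     
                                                     
                                                     
                                                     
                                                     
                                                     
                                                     
                                                     
                                                     
                                                     


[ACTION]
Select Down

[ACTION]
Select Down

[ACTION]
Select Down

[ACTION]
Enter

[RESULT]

  [-] repo/                                          
    main.ts                                          
    server.md                                        
  > .gitignore                                       
    database.go                                      
    test.yaml                                        
    auth.h                                           
    cache.rs                                         
    auth.js                                          
    router.css                                       
                                                     
                                                     
                                                     
                                                     
                                                     
                                                     
                                                     
                                                     
                                                     
                                                     
                                                     
                                                     


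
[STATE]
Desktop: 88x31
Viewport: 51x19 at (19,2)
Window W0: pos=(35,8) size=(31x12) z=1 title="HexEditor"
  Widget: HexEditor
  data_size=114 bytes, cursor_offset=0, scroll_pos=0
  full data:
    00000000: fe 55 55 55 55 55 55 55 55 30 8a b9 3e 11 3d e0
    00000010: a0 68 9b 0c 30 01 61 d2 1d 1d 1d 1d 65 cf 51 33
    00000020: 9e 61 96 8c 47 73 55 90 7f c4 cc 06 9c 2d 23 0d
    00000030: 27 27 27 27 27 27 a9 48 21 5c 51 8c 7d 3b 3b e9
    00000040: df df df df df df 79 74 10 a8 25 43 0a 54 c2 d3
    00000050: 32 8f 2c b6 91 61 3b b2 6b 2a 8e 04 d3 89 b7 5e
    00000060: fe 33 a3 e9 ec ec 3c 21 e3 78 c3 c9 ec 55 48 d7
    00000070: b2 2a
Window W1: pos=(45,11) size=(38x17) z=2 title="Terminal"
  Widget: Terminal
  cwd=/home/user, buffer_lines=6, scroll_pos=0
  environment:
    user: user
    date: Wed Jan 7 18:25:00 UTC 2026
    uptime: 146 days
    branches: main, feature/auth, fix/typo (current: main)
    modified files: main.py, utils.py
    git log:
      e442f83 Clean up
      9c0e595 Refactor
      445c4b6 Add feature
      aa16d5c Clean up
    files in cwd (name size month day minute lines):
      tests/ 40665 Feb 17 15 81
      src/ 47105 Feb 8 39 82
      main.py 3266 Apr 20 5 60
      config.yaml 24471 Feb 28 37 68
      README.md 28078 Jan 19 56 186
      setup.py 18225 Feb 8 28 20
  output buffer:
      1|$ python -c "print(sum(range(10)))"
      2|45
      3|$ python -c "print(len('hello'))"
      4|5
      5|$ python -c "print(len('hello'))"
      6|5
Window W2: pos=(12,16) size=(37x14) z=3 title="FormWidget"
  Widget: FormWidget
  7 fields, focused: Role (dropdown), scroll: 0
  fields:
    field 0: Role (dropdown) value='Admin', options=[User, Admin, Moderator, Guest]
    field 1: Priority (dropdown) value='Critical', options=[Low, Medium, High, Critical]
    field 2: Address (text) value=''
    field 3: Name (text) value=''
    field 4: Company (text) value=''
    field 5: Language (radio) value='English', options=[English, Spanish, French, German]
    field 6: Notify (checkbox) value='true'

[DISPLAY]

                                                   
                                                   
                                                   
                                                   
                                                   
                                                   
                ┏━━━━━━━━━━━━━━━━━━━━━━━━━━━━━┓    
                ┃ HexEditor                   ┃    
                ┠─────────────────────────────┨    
                ┃00000000 ┏━━━━━━━━━━━━━━━━━━━━━━━━
                ┃00000010 ┃ Terminal               
                ┃00000020 ┠────────────────────────
                ┃00000030 ┃$ python -c "print(sum(r
                ┃00000040 ┃45                      
━━━━━━━━━━━━━━━━━━━━━━━━━━━━━┓ython -c "print(len('
idget                        ┃                     
─────────────────────────────┨ython -c "print(len('
:       [Admin             ▼]┃                     
rity:   [Critical          ▼]┃                     


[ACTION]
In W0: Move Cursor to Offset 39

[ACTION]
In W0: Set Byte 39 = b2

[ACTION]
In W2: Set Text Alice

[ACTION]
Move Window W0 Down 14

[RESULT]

                                                   
                                                   
                                                   
                                                   
                                                   
                                                   
                                                   
                                                   
                                                   
                          ┏━━━━━━━━━━━━━━━━━━━━━━━━
                          ┃ Terminal               
                          ┠────────────────────────
                          ┃$ python -c "print(sum(r
                          ┃45                      
━━━━━━━━━━━━━━━━━━━━━━━━━━━━━┓ython -c "print(len('
idget                        ┃                     
─────────────────────────────┨ython -c "print(len('
:       [Admin             ▼]┃                     
rity:   [Critical          ▼]┃                     


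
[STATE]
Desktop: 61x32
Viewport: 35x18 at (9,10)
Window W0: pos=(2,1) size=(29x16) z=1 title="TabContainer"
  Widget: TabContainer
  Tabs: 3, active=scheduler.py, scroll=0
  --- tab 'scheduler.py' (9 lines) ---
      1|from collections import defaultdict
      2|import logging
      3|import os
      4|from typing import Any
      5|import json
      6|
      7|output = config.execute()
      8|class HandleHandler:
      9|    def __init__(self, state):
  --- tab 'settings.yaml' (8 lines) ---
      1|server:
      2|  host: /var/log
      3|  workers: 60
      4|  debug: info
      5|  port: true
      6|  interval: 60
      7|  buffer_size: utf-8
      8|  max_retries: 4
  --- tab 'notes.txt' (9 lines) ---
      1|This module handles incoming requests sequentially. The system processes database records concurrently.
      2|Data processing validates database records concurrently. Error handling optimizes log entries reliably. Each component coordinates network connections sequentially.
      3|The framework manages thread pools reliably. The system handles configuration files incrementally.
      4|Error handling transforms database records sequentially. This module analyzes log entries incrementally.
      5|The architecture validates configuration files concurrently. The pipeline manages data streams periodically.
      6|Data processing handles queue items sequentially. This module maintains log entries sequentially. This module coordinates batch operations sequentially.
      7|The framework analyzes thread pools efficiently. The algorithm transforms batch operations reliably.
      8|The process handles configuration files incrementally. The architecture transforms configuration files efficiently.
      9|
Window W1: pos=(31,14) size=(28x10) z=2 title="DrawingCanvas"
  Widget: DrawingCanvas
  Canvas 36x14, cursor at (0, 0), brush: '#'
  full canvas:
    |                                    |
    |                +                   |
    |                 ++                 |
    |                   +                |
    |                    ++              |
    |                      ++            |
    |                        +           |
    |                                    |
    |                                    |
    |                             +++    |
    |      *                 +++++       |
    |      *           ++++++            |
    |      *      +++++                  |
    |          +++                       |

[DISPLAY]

 json                ┃             
                     ┃             
 = config.execute()  ┃             
HandleHandler:       ┃             
f __init__(self, stat┃┏━━━━━━━━━━━━
                     ┃┃ DrawingCanv
━━━━━━━━━━━━━━━━━━━━━┛┠────────────
                      ┃+           
                      ┃            
                      ┃            
                      ┃            
                      ┃            
                      ┃            
                      ┗━━━━━━━━━━━━
                                   
                                   
                                   
                                   


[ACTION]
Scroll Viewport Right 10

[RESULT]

           ┃                       
           ┃                       
execute()  ┃                       
ler:       ┃                       
(self, stat┃┏━━━━━━━━━━━━━━━━━━━━━━
           ┃┃ DrawingCanvas        
━━━━━━━━━━━┛┠──────────────────────
            ┃+                     
            ┃                +     
            ┃                 ++   
            ┃                   +  
            ┃                    ++
            ┃                      
            ┗━━━━━━━━━━━━━━━━━━━━━━
                                   
                                   
                                   
                                   


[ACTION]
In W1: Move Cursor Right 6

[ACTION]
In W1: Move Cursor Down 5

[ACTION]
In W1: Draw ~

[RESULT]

           ┃                       
           ┃                       
execute()  ┃                       
ler:       ┃                       
(self, stat┃┏━━━━━━━━━━━━━━━━━━━━━━
           ┃┃ DrawingCanvas        
━━━━━━━━━━━┛┠──────────────────────
            ┃                      
            ┃                +     
            ┃                 ++   
            ┃                   +  
            ┃                    ++
            ┃      ~               
            ┗━━━━━━━━━━━━━━━━━━━━━━
                                   
                                   
                                   
                                   


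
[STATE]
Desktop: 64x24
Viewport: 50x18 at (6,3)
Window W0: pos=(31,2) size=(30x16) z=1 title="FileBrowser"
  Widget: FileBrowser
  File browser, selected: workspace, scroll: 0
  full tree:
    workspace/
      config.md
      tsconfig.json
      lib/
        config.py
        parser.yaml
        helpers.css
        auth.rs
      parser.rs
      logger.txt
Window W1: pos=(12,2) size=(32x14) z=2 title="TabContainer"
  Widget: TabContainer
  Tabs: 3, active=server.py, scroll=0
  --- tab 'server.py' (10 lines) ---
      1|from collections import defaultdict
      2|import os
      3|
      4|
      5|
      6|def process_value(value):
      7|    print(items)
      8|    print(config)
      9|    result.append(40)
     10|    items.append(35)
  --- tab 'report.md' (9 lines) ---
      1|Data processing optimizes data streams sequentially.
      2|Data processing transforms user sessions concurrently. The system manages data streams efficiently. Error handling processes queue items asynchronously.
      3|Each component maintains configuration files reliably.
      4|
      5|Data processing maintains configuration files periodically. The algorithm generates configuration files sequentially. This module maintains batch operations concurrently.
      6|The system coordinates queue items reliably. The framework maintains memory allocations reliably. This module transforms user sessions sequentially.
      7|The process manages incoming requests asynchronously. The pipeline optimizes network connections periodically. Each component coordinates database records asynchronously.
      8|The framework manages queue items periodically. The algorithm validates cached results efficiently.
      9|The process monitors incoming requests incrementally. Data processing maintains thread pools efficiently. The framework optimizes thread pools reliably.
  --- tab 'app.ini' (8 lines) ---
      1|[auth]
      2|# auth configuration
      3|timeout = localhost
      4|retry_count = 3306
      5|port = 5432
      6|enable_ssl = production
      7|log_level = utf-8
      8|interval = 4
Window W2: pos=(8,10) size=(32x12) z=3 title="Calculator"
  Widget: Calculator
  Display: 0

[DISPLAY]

      ┃ TabContainer                 ┃            
      ┠──────────────────────────────┨────────────
      ┃[server.py]│ report.md │ app.i┃ace/        
      ┃──────────────────────────────┃d           
      ┃from collections import defaul┃.json       
      ┃import os                     ┃            
      ┃                              ┃s           
  ┏━━━━━━━━━━━━━━━━━━━━━━━━━━━━━━┓   ┃xt          
  ┃ Calculator                   ┃   ┃            
  ┠──────────────────────────────┨   ┃            
  ┃                             0┃   ┃            
  ┃┌───┬───┬───┬───┐             ┃   ┃            
  ┃│ 7 │ 8 │ 9 │ ÷ │             ┃━━━┛            
  ┃├───┼───┼───┼───┤             ┃                
  ┃│ 4 │ 5 │ 6 │ × │             ┃━━━━━━━━━━━━━━━━
  ┃├───┼───┼───┼───┤             ┃                
  ┃│ 1 │ 2 │ 3 │ - │             ┃                
  ┃└───┴───┴───┴───┘             ┃                


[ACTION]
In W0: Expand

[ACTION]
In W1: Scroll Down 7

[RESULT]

      ┃ TabContainer                 ┃            
      ┠──────────────────────────────┨────────────
      ┃[server.py]│ report.md │ app.i┃ace/        
      ┃──────────────────────────────┃d           
      ┃    print(config)             ┃.json       
      ┃    result.append(40)         ┃            
      ┃    items.append(35)          ┃s           
  ┏━━━━━━━━━━━━━━━━━━━━━━━━━━━━━━┓   ┃xt          
  ┃ Calculator                   ┃   ┃            
  ┠──────────────────────────────┨   ┃            
  ┃                             0┃   ┃            
  ┃┌───┬───┬───┬───┐             ┃   ┃            
  ┃│ 7 │ 8 │ 9 │ ÷ │             ┃━━━┛            
  ┃├───┼───┼───┼───┤             ┃                
  ┃│ 4 │ 5 │ 6 │ × │             ┃━━━━━━━━━━━━━━━━
  ┃├───┼───┼───┼───┤             ┃                
  ┃│ 1 │ 2 │ 3 │ - │             ┃                
  ┃└───┴───┴───┴───┘             ┃                


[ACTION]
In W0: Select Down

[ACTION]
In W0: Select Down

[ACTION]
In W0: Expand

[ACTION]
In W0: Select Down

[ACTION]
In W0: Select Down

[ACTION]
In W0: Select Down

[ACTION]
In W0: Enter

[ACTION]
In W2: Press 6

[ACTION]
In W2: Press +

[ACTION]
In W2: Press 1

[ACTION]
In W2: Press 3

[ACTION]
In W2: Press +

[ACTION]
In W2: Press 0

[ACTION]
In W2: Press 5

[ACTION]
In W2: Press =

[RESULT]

      ┃ TabContainer                 ┃            
      ┠──────────────────────────────┨────────────
      ┃[server.py]│ report.md │ app.i┃ace/        
      ┃──────────────────────────────┃d           
      ┃    print(config)             ┃.json       
      ┃    result.append(40)         ┃            
      ┃    items.append(35)          ┃s           
  ┏━━━━━━━━━━━━━━━━━━━━━━━━━━━━━━┓   ┃xt          
  ┃ Calculator                   ┃   ┃            
  ┠──────────────────────────────┨   ┃            
  ┃                            24┃   ┃            
  ┃┌───┬───┬───┬───┐             ┃   ┃            
  ┃│ 7 │ 8 │ 9 │ ÷ │             ┃━━━┛            
  ┃├───┼───┼───┼───┤             ┃                
  ┃│ 4 │ 5 │ 6 │ × │             ┃━━━━━━━━━━━━━━━━
  ┃├───┼───┼───┼───┤             ┃                
  ┃│ 1 │ 2 │ 3 │ - │             ┃                
  ┃└───┴───┴───┴───┘             ┃                


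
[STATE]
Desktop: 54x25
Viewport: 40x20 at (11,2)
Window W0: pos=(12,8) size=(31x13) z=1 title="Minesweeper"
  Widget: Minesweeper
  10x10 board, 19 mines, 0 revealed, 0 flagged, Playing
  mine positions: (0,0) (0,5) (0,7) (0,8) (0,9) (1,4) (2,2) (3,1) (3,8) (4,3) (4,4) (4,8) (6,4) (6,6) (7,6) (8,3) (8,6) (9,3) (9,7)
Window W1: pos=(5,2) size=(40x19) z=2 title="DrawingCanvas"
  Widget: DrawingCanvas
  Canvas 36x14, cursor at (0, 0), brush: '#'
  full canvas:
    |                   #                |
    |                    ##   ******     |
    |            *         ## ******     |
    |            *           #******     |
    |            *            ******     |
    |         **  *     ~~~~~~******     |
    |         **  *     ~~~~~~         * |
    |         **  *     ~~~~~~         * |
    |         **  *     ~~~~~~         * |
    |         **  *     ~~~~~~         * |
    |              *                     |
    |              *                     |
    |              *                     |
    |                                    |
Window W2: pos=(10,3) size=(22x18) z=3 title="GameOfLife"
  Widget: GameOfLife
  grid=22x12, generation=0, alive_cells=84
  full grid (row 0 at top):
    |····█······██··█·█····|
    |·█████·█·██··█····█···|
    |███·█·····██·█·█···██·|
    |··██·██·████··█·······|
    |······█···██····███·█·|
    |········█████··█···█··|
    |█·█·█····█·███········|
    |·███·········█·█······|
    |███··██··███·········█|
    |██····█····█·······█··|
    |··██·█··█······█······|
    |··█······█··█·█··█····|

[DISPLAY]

━━━━━━━━━━━━━━━━━━━━━━━━━━━━━━━━━┓      
━━━━━━━━━━━━━━━━━━━━┓            ┃      
 GameOfLife         ┃────────────┨      
────────────────────┨            ┃      
Gen: 0              ┃*****       ┃      
···█······██··█·█···┃*****       ┃      
█████·█·██··█····█··┃*****       ┃      
██·█·····██·█·█···██┃*****       ┃      
·██·██·████··█······┃*****       ┃      
·····█···██····███·█┃        *   ┃      
·······█████··█···█·┃        *   ┃      
·█·█····█·███·······┃        *   ┃      
███·········█·█·····┃        *   ┃      
██··██··███·········┃            ┃      
█····█····█·······█·┃            ┃      
·██·█··█······█·····┃            ┃      
·█······█··█·█··█···┃            ┃      
                    ┃            ┃      
━━━━━━━━━━━━━━━━━━━━┛━━━━━━━━━━━━┛      
                                        


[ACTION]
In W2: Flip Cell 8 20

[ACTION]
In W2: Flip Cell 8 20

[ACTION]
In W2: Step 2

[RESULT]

━━━━━━━━━━━━━━━━━━━━━━━━━━━━━━━━━┓      
━━━━━━━━━━━━━━━━━━━━┓            ┃      
 GameOfLife         ┃────────────┨      
────────────────────┨            ┃      
Gen: 2              ┃*****       ┃      
···██····███········┃*****       ┃      
█··███···██·█····██·┃*****       ┃      
█·█···██····█······█┃*****       ┃      
··██··█······█·····█┃*****       ┃      
··█················█┃        *   ┃      
······███····██···█·┃        *   ┃      
·······██··██···██··┃        *   ┃      
··████·██·█·██······┃        *   ┃      
··█···███·███·······┃            ┃      
·····██···██········┃            ┃      
█···················┃            ┃      
·██·················┃            ┃      
                    ┃            ┃      
━━━━━━━━━━━━━━━━━━━━┛━━━━━━━━━━━━┛      
                                        


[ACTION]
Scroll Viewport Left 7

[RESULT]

 ┏━━━━━━━━━━━━━━━━━━━━━━━━━━━━━━━━━━━━━━
 ┃ Dra┏━━━━━━━━━━━━━━━━━━━━┓            
 ┠────┃ GameOfLife         ┃────────────
 ┃+   ┠────────────────────┨            
 ┃    ┃Gen: 2              ┃*****       
 ┃    ┃···██····███········┃*****       
 ┃    ┃█··███···██·█····██·┃*****       
 ┃    ┃█·█···██····█······█┃*****       
 ┃    ┃··██··█······█·····█┃*****       
 ┃    ┃··█················█┃        *   
 ┃    ┃······███····██···█·┃        *   
 ┃    ┃·······██··██···██··┃        *   
 ┃    ┃··████·██·█·██······┃        *   
 ┃    ┃··█···███·███·······┃            
 ┃    ┃·····██···██········┃            
 ┃    ┃█···················┃            
 ┃    ┃·██·················┃            
 ┃    ┃                    ┃            
 ┗━━━━┗━━━━━━━━━━━━━━━━━━━━┛━━━━━━━━━━━━
                                        
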